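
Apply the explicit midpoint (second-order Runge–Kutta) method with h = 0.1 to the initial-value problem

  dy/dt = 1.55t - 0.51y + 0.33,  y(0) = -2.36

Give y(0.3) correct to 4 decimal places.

Midpoint: k1 = f(t_n, y_n); k2 = f(t_n + h/2, y_n + (h/2)·k1); y_{n+1} = y_n + h·k2.
t=0.000000, y=-2.360000:
  k1 = f(0.000000, -2.360000) = 1.533600
  k2 = f(0.050000, -2.283320) = 1.571993
  y ← -2.360000 + 0.1·1.571993 = -2.202801
t=0.100000, y=-2.202801:
  k1 = f(0.100000, -2.202801) = 1.608428
  k2 = f(0.150000, -2.122379) = 1.644913
  y ← -2.202801 + 0.1·1.644913 = -2.038309
t=0.200000, y=-2.038309:
  k1 = f(0.200000, -2.038309) = 1.679538
  k2 = f(0.250000, -1.954332) = 1.714210
  y ← -2.038309 + 0.1·1.714210 = -1.866888
y(0.3) ≈ -1.8669

-1.8669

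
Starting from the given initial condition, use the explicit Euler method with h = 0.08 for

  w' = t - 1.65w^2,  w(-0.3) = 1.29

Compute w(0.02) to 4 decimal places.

0.6868

Euler: w_{n+1} = w_n + h·f(t_n, w_n).
t=-0.300000, w=1.290000: f=-3.045765 → w ← 1.290000 + 0.08·(-3.045765) = 1.046339
t=-0.220000, w=1.046339: f=-2.026461 → w ← 1.046339 + 0.08·(-2.026461) = 0.884222
t=-0.140000, w=0.884222: f=-1.430050 → w ← 0.884222 + 0.08·(-1.430050) = 0.769818
t=-0.060000, w=0.769818: f=-1.037822 → w ← 0.769818 + 0.08·(-1.037822) = 0.686792
w(0.02) ≈ 0.6868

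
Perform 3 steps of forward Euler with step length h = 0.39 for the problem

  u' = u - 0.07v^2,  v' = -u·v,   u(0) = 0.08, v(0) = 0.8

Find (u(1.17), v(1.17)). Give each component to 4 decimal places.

0.1431, 0.7135

Euler on (u,v): u_{n+1} = u_n + h·u', v_{n+1} = v_n + h·v'.
0.000000: (0.080000, 0.800000); f=(0.035200, -0.064000) → (0.093728, 0.775040)
0.390000: (0.093728, 0.775040); f=(0.051680, -0.072643) → (0.113883, 0.746709)
0.780000: (0.113883, 0.746709); f=(0.074853, -0.085038) → (0.143076, 0.713545)
(u(1.17), v(1.17)) ≈ (0.1431, 0.7135)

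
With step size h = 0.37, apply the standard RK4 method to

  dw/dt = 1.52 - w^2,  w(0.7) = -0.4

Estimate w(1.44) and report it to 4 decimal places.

0.6400

RK4: k1 = f(t_n, w_n); k2 = f(t_n + h/2, w_n + (h/2)·k1); k3 = f(t_n + h/2, w_n + (h/2)·k2); k4 = f(t_n + h, w_n + h·k3); w_{n+1} = w_n + (h/6)·(k1 + 2k2 + 2k3 + k4).
t=0.700000, w=-0.400000:
  k1 = f(0.700000, -0.400000) = 1.360000
  k2 = f(0.885000, -0.148400) = 1.497977
  k3 = f(0.885000, -0.122874) = 1.504902
  k4 = f(1.070000, 0.156814) = 1.495409
  w ← -0.400000 + (0.37/6)·(k1 + 2k2 + 2k3 + k4) = 0.146439
t=1.070000, w=0.146439:
  k1 = f(1.070000, 0.146439) = 1.498556
  k2 = f(1.255000, 0.423672) = 1.340502
  k3 = f(1.255000, 0.394432) = 1.364424
  k4 = f(1.440000, 0.651275) = 1.095840
  w ← 0.146439 + (0.37/6)·(k1 + 2k2 + 2k3 + k4) = 0.640034
w(1.44) ≈ 0.6400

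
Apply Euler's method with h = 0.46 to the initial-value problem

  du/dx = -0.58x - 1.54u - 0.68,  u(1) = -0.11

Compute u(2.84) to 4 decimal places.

Euler: u_{n+1} = u_n + h·f(x_n, u_n).
x=1.000000, u=-0.110000: f=-1.090600 → u ← -0.110000 + 0.46·(-1.090600) = -0.611676
x=1.460000, u=-0.611676: f=-0.584819 → u ← -0.611676 + 0.46·(-0.584819) = -0.880693
x=1.920000, u=-0.880693: f=-0.437333 → u ← -0.880693 + 0.46·(-0.437333) = -1.081866
x=2.380000, u=-1.081866: f=-0.394326 → u ← -1.081866 + 0.46·(-0.394326) = -1.263256
u(2.84) ≈ -1.2633

-1.2633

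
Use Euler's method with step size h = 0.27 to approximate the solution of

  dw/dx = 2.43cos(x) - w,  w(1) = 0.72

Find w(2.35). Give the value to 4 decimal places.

Euler: w_{n+1} = w_n + h·f(x_n, w_n).
x=1.000000, w=0.720000: f=0.592935 → w ← 0.720000 + 0.27·0.592935 = 0.880092
x=1.270000, w=0.880092: f=-0.160130 → w ← 0.880092 + 0.27·(-0.160130) = 0.836857
x=1.540000, w=0.836857: f=-0.762034 → w ← 0.836857 + 0.27·(-0.762034) = 0.631108
x=1.810000, w=0.631108: f=-1.206846 → w ← 0.631108 + 0.27·(-1.206846) = 0.305260
x=2.080000, w=0.305260: f=-1.489841 → w ← 0.305260 + 0.27·(-1.489841) = -0.096997
w(2.35) ≈ -0.0970

-0.0970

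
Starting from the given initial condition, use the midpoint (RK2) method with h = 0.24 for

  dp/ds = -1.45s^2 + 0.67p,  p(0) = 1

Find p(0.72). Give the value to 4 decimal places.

Midpoint: k1 = f(s_n, p_n); k2 = f(s_n + h/2, p_n + (h/2)·k1); p_{n+1} = p_n + h·k2.
s=0.000000, p=1.000000:
  k1 = f(0.000000, 1.000000) = 0.670000
  k2 = f(0.120000, 1.080400) = 0.702988
  p ← 1.000000 + 0.24·0.702988 = 1.168717
s=0.240000, p=1.168717:
  k1 = f(0.240000, 1.168717) = 0.699520
  k2 = f(0.360000, 1.252660) = 0.651362
  p ← 1.168717 + 0.24·0.651362 = 1.325044
s=0.480000, p=1.325044:
  k1 = f(0.480000, 1.325044) = 0.553699
  k2 = f(0.600000, 1.391488) = 0.410297
  p ← 1.325044 + 0.24·0.410297 = 1.423515
p(0.72) ≈ 1.4235

1.4235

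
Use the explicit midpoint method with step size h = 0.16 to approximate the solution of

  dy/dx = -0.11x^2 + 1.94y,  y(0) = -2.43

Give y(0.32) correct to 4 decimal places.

-4.4863

Midpoint: k1 = f(x_n, y_n); k2 = f(x_n + h/2, y_n + (h/2)·k1); y_{n+1} = y_n + h·k2.
x=0.000000, y=-2.430000:
  k1 = f(0.000000, -2.430000) = -4.714200
  k2 = f(0.080000, -2.807136) = -5.446548
  y ← -2.430000 + 0.16·(-5.446548) = -3.301448
x=0.160000, y=-3.301448:
  k1 = f(0.160000, -3.301448) = -6.407624
  k2 = f(0.240000, -3.814058) = -7.405608
  y ← -3.301448 + 0.16·(-7.405608) = -4.486345
y(0.32) ≈ -4.4863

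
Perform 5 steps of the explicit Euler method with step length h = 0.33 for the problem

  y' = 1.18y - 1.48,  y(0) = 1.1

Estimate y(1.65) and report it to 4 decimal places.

Euler: y_{n+1} = y_n + h·f(t_n, y_n).
t=0.000000, y=1.100000: f=-0.182000 → y ← 1.100000 + 0.33·(-0.182000) = 1.039940
t=0.330000, y=1.039940: f=-0.252871 → y ← 1.039940 + 0.33·(-0.252871) = 0.956493
t=0.660000, y=0.956493: f=-0.351339 → y ← 0.956493 + 0.33·(-0.351339) = 0.840551
t=0.990000, y=0.840551: f=-0.488150 → y ← 0.840551 + 0.33·(-0.488150) = 0.679461
t=1.320000, y=0.679461: f=-0.678236 → y ← 0.679461 + 0.33·(-0.678236) = 0.455644
y(1.65) ≈ 0.4556

0.4556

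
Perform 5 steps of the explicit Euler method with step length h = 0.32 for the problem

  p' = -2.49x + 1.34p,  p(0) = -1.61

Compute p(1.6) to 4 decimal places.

-13.4846

Euler: p_{n+1} = p_n + h·f(x_n, p_n).
x=0.000000, p=-1.610000: f=-2.157400 → p ← -1.610000 + 0.32·(-2.157400) = -2.300368
x=0.320000, p=-2.300368: f=-3.879293 → p ← -2.300368 + 0.32·(-3.879293) = -3.541742
x=0.640000, p=-3.541742: f=-6.339534 → p ← -3.541742 + 0.32·(-6.339534) = -5.570393
x=0.960000, p=-5.570393: f=-9.854726 → p ← -5.570393 + 0.32·(-9.854726) = -8.723905
x=1.280000, p=-8.723905: f=-14.877233 → p ← -8.723905 + 0.32·(-14.877233) = -13.484620
p(1.6) ≈ -13.4846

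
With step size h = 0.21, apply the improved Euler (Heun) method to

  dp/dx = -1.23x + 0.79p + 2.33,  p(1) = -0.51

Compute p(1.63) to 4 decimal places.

-0.2275

Heun: k1 = f(x_n, p_n); k2 = f(x_n + h, p_n + h·k1); p_{n+1} = p_n + (h/2)·(k1 + k2).
x=1.000000, p=-0.510000:
  k1 = f(1.000000, -0.510000) = 0.697100
  k2 = f(1.210000, -0.363609) = 0.554449
  p ← -0.510000 + (0.21/2)·(0.697100 + 0.554449) = -0.378587
x=1.210000, p=-0.378587:
  k1 = f(1.210000, -0.378587) = 0.542616
  k2 = f(1.420000, -0.264638) = 0.374336
  p ← -0.378587 + (0.21/2)·(0.542616 + 0.374336) = -0.282307
x=1.420000, p=-0.282307:
  k1 = f(1.420000, -0.282307) = 0.360377
  k2 = f(1.630000, -0.206628) = 0.161864
  p ← -0.282307 + (0.21/2)·(0.360377 + 0.161864) = -0.227472
p(1.63) ≈ -0.2275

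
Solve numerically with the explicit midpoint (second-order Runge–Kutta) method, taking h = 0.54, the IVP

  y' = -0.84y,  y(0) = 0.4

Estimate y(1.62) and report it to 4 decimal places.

0.1095

Midpoint: k1 = f(x_n, y_n); k2 = f(x_n + h/2, y_n + (h/2)·k1); y_{n+1} = y_n + h·k2.
x=0.000000, y=0.400000:
  k1 = f(0.000000, 0.400000) = -0.336000
  k2 = f(0.270000, 0.309280) = -0.259795
  y ← 0.400000 + 0.54·(-0.259795) = 0.259711
x=0.540000, y=0.259711:
  k1 = f(0.540000, 0.259711) = -0.218157
  k2 = f(0.810000, 0.200808) = -0.168679
  y ← 0.259711 + 0.54·(-0.168679) = 0.168624
x=1.080000, y=0.168624:
  k1 = f(1.080000, 0.168624) = -0.141644
  k2 = f(1.350000, 0.130380) = -0.109519
  y ← 0.168624 + 0.54·(-0.109519) = 0.109484
y(1.62) ≈ 0.1095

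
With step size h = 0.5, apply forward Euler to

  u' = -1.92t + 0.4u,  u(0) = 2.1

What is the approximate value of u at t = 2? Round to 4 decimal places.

Euler: u_{n+1} = u_n + h·f(t_n, u_n).
t=0.000000, u=2.100000: f=0.840000 → u ← 2.100000 + 0.5·0.840000 = 2.520000
t=0.500000, u=2.520000: f=0.048000 → u ← 2.520000 + 0.5·0.048000 = 2.544000
t=1.000000, u=2.544000: f=-0.902400 → u ← 2.544000 + 0.5·(-0.902400) = 2.092800
t=1.500000, u=2.092800: f=-2.042880 → u ← 2.092800 + 0.5·(-2.042880) = 1.071360
u(2) ≈ 1.0714

1.0714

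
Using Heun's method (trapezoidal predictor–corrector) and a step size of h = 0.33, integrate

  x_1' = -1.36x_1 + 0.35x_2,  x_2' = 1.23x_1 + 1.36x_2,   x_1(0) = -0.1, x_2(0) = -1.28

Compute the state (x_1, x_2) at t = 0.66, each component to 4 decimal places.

Heun on (x_1,x_2): k1 = f(t_n, state_n); k2 = f(t_n + h, state_n + h·k1); state_{n+1} = state_n + (h/2)·(k1 + k2).
0.000000: (-0.100000, -1.280000)
  k1 = (-0.312000, -1.863800)
  predictor → (-0.202960, -1.895054)
  k2 = (-0.387243, -2.826914)
  → (-0.215375, -2.053968)
0.330000: (-0.215375, -2.053968)
  k1 = (-0.425979, -3.058308)
  predictor → (-0.355948, -3.063209)
  k2 = (-0.588034, -4.603781)
  → (-0.382687, -3.318212)
(x_1(0.66), x_2(0.66)) ≈ (-0.3827, -3.3182)

-0.3827, -3.3182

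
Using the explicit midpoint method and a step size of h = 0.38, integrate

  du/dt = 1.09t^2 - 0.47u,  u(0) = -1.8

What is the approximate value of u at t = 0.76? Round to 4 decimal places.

Midpoint: k1 = f(t_n, u_n); k2 = f(t_n + h/2, u_n + (h/2)·k1); u_{n+1} = u_n + h·k2.
t=0.000000, u=-1.800000:
  k1 = f(0.000000, -1.800000) = 0.846000
  k2 = f(0.190000, -1.639260) = 0.809801
  u ← -1.800000 + 0.38·0.809801 = -1.492276
t=0.380000, u=-1.492276:
  k1 = f(0.380000, -1.492276) = 0.858766
  k2 = f(0.570000, -1.329110) = 0.978823
  u ← -1.492276 + 0.38·0.978823 = -1.120323
u(0.76) ≈ -1.1203

-1.1203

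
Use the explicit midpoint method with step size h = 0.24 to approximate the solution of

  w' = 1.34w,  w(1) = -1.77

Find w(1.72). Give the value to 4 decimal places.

Midpoint: k1 = f(t_n, w_n); k2 = f(t_n + h/2, w_n + (h/2)·k1); w_{n+1} = w_n + h·k2.
t=1.000000, w=-1.770000:
  k1 = f(1.000000, -1.770000) = -2.371800
  k2 = f(1.120000, -2.054616) = -2.753185
  w ← -1.770000 + 0.24·(-2.753185) = -2.430765
t=1.240000, w=-2.430765:
  k1 = f(1.240000, -2.430765) = -3.257224
  k2 = f(1.360000, -2.821631) = -3.780986
  w ← -2.430765 + 0.24·(-3.780986) = -3.338201
t=1.480000, w=-3.338201:
  k1 = f(1.480000, -3.338201) = -4.473190
  k2 = f(1.600000, -3.874984) = -5.192478
  w ← -3.338201 + 0.24·(-5.192478) = -4.584396
w(1.72) ≈ -4.5844

-4.5844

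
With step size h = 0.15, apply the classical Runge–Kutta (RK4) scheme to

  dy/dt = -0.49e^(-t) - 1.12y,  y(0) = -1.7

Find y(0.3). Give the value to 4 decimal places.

RK4: k1 = f(t_n, y_n); k2 = f(t_n + h/2, y_n + (h/2)·k1); k3 = f(t_n + h/2, y_n + (h/2)·k2); k4 = f(t_n + h, y_n + h·k3); y_{n+1} = y_n + (h/6)·(k1 + 2k2 + 2k3 + k4).
t=0.000000, y=-1.700000:
  k1 = f(0.000000, -1.700000) = 1.414000
  k2 = f(0.075000, -1.593950) = 1.330630
  k3 = f(0.075000, -1.600203) = 1.337633
  k4 = f(0.150000, -1.499355) = 1.257531
  y ← -1.700000 + (0.15/6)·(k1 + 2k2 + 2k3 + k4) = -1.499799
t=0.150000, y=-1.499799:
  k1 = f(0.150000, -1.499799) = 1.258028
  k2 = f(0.225000, -1.405447) = 1.182827
  k3 = f(0.225000, -1.411087) = 1.189144
  k4 = f(0.300000, -1.321427) = 1.116997
  y ← -1.499799 + (0.15/6)·(k1 + 2k2 + 2k3 + k4) = -1.321824
y(0.3) ≈ -1.3218

-1.3218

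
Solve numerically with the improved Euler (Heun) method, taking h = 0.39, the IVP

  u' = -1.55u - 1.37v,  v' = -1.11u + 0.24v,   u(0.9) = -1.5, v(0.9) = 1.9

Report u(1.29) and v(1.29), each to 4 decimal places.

-1.7966, 2.7894

Heun on (u,v): k1 = f(x_n, state_n); k2 = f(x_n + h, state_n + h·k1); state_{n+1} = state_n + (h/2)·(k1 + k2).
0.900000: (-1.500000, 1.900000)
  k1 = (-0.278000, 2.121000)
  predictor → (-1.608420, 2.727190)
  k2 = (-1.243199, 2.439872)
  → (-1.796634, 2.789370)
(u(1.29), v(1.29)) ≈ (-1.7966, 2.7894)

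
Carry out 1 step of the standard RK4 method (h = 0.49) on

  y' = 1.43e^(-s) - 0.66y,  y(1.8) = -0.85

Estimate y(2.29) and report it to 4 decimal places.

RK4: k1 = f(s_n, y_n); k2 = f(s_n + h/2, y_n + (h/2)·k1); k3 = f(s_n + h/2, y_n + (h/2)·k2); k4 = f(s_n + h, y_n + h·k3); y_{n+1} = y_n + (h/6)·(k1 + 2k2 + 2k3 + k4).
s=1.800000, y=-0.850000:
  k1 = f(1.800000, -0.850000) = 0.797377
  k2 = f(2.045000, -0.654643) = 0.617078
  k3 = f(2.045000, -0.698816) = 0.646232
  k4 = f(2.290000, -0.533346) = 0.496820
  y ← -0.850000 + (0.49/6)·(k1 + 2k2 + 2k3 + k4) = -0.537967
y(2.29) ≈ -0.5380

-0.5380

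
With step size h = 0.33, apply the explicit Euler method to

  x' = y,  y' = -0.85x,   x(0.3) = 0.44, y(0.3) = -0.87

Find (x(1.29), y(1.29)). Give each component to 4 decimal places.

-0.5169, -0.9872

Euler on (x,y): x_{n+1} = x_n + h·x', y_{n+1} = y_n + h·y'.
0.300000: (0.440000, -0.870000); f=(-0.870000, -0.374000) → (0.152900, -0.993420)
0.630000: (0.152900, -0.993420); f=(-0.993420, -0.129965) → (-0.174929, -1.036308)
0.960000: (-0.174929, -1.036308); f=(-1.036308, 0.148689) → (-0.516910, -0.987241)
(x(1.29), y(1.29)) ≈ (-0.5169, -0.9872)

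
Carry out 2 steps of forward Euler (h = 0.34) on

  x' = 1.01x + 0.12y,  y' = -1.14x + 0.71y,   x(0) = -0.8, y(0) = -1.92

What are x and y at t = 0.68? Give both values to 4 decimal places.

-1.6336, -2.1270

Euler on (x,y): x_{n+1} = x_n + h·x', y_{n+1} = y_n + h·y'.
0.000000: (-0.800000, -1.920000); f=(-1.038400, -0.451200) → (-1.153056, -2.073408)
0.340000: (-1.153056, -2.073408); f=(-1.413396, -0.157636) → (-1.633610, -2.127004)
(x(0.68), y(0.68)) ≈ (-1.6336, -2.1270)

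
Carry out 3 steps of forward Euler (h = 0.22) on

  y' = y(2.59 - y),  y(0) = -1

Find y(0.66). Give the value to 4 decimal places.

-8.2340

Euler: y_{n+1} = y_n + h·f(x_n, y_n).
x=0.000000, y=-1.000000: f=-3.590000 → y ← -1.000000 + 0.22·(-3.590000) = -1.789800
x=0.220000, y=-1.789800: f=-7.838966 → y ← -1.789800 + 0.22·(-7.838966) = -3.514373
x=0.440000, y=-3.514373: f=-21.453039 → y ← -3.514373 + 0.22·(-21.453039) = -8.234041
y(0.66) ≈ -8.2340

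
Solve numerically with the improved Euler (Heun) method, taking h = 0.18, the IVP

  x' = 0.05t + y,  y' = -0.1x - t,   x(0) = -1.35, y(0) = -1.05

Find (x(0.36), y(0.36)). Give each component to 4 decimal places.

Heun on (x,y): k1 = f(t_n, state_n); k2 = f(t_n + h, state_n + h·k1); state_{n+1} = state_n + (h/2)·(k1 + k2).
0.000000: (-1.350000, -1.050000)
  k1 = (-1.050000, 0.135000)
  predictor → (-1.539000, -1.025700)
  k2 = (-1.016700, -0.026100)
  → (-1.536003, -1.040199)
0.180000: (-1.536003, -1.040199)
  k1 = (-1.031199, -0.026400)
  predictor → (-1.721619, -1.044951)
  k2 = (-1.026951, -0.187838)
  → (-1.721236, -1.059480)
(x(0.36), y(0.36)) ≈ (-1.7212, -1.0595)

-1.7212, -1.0595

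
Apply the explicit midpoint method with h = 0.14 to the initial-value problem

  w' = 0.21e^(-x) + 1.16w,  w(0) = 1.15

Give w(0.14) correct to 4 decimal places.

1.3817

Midpoint: k1 = f(x_n, w_n); k2 = f(x_n + h/2, w_n + (h/2)·k1); w_{n+1} = w_n + h·k2.
x=0.000000, w=1.150000:
  k1 = f(0.000000, 1.150000) = 1.544000
  k2 = f(0.070000, 1.258080) = 1.655176
  w ← 1.150000 + 0.14·1.655176 = 1.381725
w(0.14) ≈ 1.3817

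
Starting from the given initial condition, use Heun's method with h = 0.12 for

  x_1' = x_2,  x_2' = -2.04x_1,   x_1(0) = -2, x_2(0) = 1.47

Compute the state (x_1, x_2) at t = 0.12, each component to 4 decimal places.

-1.7942, 1.9380

Heun on (x_1,x_2): k1 = f(t_n, state_n); k2 = f(t_n + h, state_n + h·k1); state_{n+1} = state_n + (h/2)·(k1 + k2).
0.000000: (-2.000000, 1.470000)
  k1 = (1.470000, 4.080000)
  predictor → (-1.823600, 1.959600)
  k2 = (1.959600, 3.720144)
  → (-1.794224, 1.938009)
(x_1(0.12), x_2(0.12)) ≈ (-1.7942, 1.9380)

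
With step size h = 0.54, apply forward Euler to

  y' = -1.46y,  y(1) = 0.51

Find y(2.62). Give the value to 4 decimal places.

0.0048

Euler: y_{n+1} = y_n + h·f(t_n, y_n).
t=1.000000, y=0.510000: f=-0.744600 → y ← 0.510000 + 0.54·(-0.744600) = 0.107916
t=1.540000, y=0.107916: f=-0.157557 → y ← 0.107916 + 0.54·(-0.157557) = 0.022835
t=2.080000, y=0.022835: f=-0.033339 → y ← 0.022835 + 0.54·(-0.033339) = 0.004832
y(2.62) ≈ 0.0048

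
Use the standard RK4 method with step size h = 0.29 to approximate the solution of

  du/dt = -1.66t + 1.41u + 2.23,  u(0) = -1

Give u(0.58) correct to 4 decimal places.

-0.6378

RK4: k1 = f(t_n, u_n); k2 = f(t_n + h/2, u_n + (h/2)·k1); k3 = f(t_n + h/2, u_n + (h/2)·k2); k4 = f(t_n + h, u_n + h·k3); u_{n+1} = u_n + (h/6)·(k1 + 2k2 + 2k3 + k4).
t=0.000000, u=-1.000000:
  k1 = f(0.000000, -1.000000) = 0.820000
  k2 = f(0.145000, -0.881100) = 0.746949
  k3 = f(0.145000, -0.891692) = 0.732014
  k4 = f(0.290000, -0.787716) = 0.637920
  u ← -1.000000 + (0.29/6)·(k1 + 2k2 + 2k3 + k4) = -0.786567
t=0.290000, u=-0.786567:
  k1 = f(0.290000, -0.786567) = 0.639540
  k2 = f(0.435000, -0.693834) = 0.529594
  k3 = f(0.435000, -0.709776) = 0.507115
  k4 = f(0.580000, -0.639504) = 0.365499
  u ← -0.786567 + (0.29/6)·(k1 + 2k2 + 2k3 + k4) = -0.637775
u(0.58) ≈ -0.6378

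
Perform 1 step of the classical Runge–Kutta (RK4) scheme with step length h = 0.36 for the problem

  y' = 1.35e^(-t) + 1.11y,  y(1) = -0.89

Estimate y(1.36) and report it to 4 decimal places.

-1.1403

RK4: k1 = f(t_n, y_n); k2 = f(t_n + h/2, y_n + (h/2)·k1); k3 = f(t_n + h/2, y_n + (h/2)·k2); k4 = f(t_n + h, y_n + h·k3); y_{n+1} = y_n + (h/6)·(k1 + 2k2 + 2k3 + k4).
t=1.000000, y=-0.890000:
  k1 = f(1.000000, -0.890000) = -0.491263
  k2 = f(1.180000, -0.978427) = -0.671228
  k3 = f(1.180000, -1.010821) = -0.707185
  k4 = f(1.360000, -1.144587) = -0.923999
  y ← -0.890000 + (0.36/6)·(k1 + 2k2 + 2k3 + k4) = -1.140325
y(1.36) ≈ -1.1403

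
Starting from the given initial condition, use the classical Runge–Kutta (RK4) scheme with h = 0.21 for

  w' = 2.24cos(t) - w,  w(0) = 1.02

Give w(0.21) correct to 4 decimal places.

RK4: k1 = f(t_n, w_n); k2 = f(t_n + h/2, w_n + (h/2)·k1); k3 = f(t_n + h/2, w_n + (h/2)·k2); k4 = f(t_n + h, w_n + h·k3); w_{n+1} = w_n + (h/6)·(k1 + 2k2 + 2k3 + k4).
t=0.000000, w=1.020000:
  k1 = f(0.000000, 1.020000) = 1.220000
  k2 = f(0.105000, 1.148100) = 1.079563
  k3 = f(0.105000, 1.133354) = 1.094309
  k4 = f(0.210000, 1.249805) = 0.940984
  w ← 1.020000 + (0.21/6)·(k1 + 2k2 + 2k3 + k4) = 1.247806
w(0.21) ≈ 1.2478

1.2478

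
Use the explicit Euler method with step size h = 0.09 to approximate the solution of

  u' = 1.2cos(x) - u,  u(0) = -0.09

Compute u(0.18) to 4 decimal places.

0.1313

Euler: u_{n+1} = u_n + h·f(x_n, u_n).
x=0.000000, u=-0.090000: f=1.290000 → u ← -0.090000 + 0.09·1.290000 = 0.026100
x=0.090000, u=0.026100: f=1.169043 → u ← 0.026100 + 0.09·1.169043 = 0.131314
u(0.18) ≈ 0.1313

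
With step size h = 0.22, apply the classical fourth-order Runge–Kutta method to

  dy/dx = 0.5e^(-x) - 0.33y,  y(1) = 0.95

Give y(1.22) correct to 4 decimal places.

RK4: k1 = f(x_n, y_n); k2 = f(x_n + h/2, y_n + (h/2)·k1); k3 = f(x_n + h/2, y_n + (h/2)·k2); k4 = f(x_n + h, y_n + h·k3); y_{n+1} = y_n + (h/6)·(k1 + 2k2 + 2k3 + k4).
x=1.000000, y=0.950000:
  k1 = f(1.000000, 0.950000) = -0.129560
  k2 = f(1.110000, 0.935748) = -0.144017
  k3 = f(1.110000, 0.934158) = -0.143493
  k4 = f(1.220000, 0.918432) = -0.155467
  y ← 0.950000 + (0.22/6)·(k1 + 2k2 + 2k3 + k4) = 0.918465
y(1.22) ≈ 0.9185

0.9185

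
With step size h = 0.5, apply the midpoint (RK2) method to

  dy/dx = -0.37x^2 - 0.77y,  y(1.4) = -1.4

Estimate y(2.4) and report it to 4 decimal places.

-1.6904

Midpoint: k1 = f(x_n, y_n); k2 = f(x_n + h/2, y_n + (h/2)·k1); y_{n+1} = y_n + h·k2.
x=1.400000, y=-1.400000:
  k1 = f(1.400000, -1.400000) = 0.352800
  k2 = f(1.650000, -1.311800) = 0.002761
  y ← -1.400000 + 0.5·0.002761 = -1.398619
x=1.900000, y=-1.398619:
  k1 = f(1.900000, -1.398619) = -0.258763
  k2 = f(2.150000, -1.463310) = -0.583576
  y ← -1.398619 + 0.5·(-0.583576) = -1.690408
y(2.4) ≈ -1.6904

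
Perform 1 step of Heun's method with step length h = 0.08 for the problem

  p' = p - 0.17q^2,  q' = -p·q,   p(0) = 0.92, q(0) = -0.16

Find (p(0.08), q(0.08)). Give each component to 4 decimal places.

0.9962, -0.1482

Heun on (p,q): k1 = f(x_n, state_n); k2 = f(x_n + h, state_n + h·k1); state_{n+1} = state_n + (h/2)·(k1 + k2).
0.000000: (0.920000, -0.160000)
  k1 = (0.915648, 0.147200)
  predictor → (0.993252, -0.148224)
  k2 = (0.989517, 0.147224)
  → (0.996207, -0.148223)
(p(0.08), q(0.08)) ≈ (0.9962, -0.1482)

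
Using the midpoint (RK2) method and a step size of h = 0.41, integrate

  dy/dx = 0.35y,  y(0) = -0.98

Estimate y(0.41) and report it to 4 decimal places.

-1.1307

Midpoint: k1 = f(x_n, y_n); k2 = f(x_n + h/2, y_n + (h/2)·k1); y_{n+1} = y_n + h·k2.
x=0.000000, y=-0.980000:
  k1 = f(0.000000, -0.980000) = -0.343000
  k2 = f(0.205000, -1.050315) = -0.367610
  y ← -0.980000 + 0.41·(-0.367610) = -1.130720
y(0.41) ≈ -1.1307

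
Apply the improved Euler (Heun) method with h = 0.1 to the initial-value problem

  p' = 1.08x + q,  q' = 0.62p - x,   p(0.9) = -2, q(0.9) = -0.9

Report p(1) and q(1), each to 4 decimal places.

-1.9981, -1.1188

Heun on (p,q): k1 = f(x_n, state_n); k2 = f(x_n + h, state_n + h·k1); state_{n+1} = state_n + (h/2)·(k1 + k2).
0.900000: (-2.000000, -0.900000)
  k1 = (0.072000, -2.140000)
  predictor → (-1.992800, -1.114000)
  k2 = (-0.034000, -2.235536)
  → (-1.998100, -1.118777)
(p(1), q(1)) ≈ (-1.9981, -1.1188)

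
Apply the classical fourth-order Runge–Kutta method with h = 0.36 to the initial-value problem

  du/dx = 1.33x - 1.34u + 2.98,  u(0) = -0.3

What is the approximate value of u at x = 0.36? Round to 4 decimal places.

0.7394

RK4: k1 = f(x_n, u_n); k2 = f(x_n + h/2, u_n + (h/2)·k1); k3 = f(x_n + h/2, u_n + (h/2)·k2); k4 = f(x_n + h, u_n + h·k3); u_{n+1} = u_n + (h/6)·(k1 + 2k2 + 2k3 + k4).
x=0.000000, u=-0.300000:
  k1 = f(0.000000, -0.300000) = 3.382000
  k2 = f(0.180000, 0.308760) = 2.805662
  k3 = f(0.180000, 0.205019) = 2.944674
  k4 = f(0.360000, 0.760083) = 2.440289
  u ← -0.300000 + (0.36/6)·(k1 + 2k2 + 2k3 + k4) = 0.739378
u(0.36) ≈ 0.7394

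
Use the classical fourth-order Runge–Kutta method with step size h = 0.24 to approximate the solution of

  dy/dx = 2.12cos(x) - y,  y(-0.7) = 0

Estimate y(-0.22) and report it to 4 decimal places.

0.7240

RK4: k1 = f(x_n, y_n); k2 = f(x_n + h/2, y_n + (h/2)·k1); k3 = f(x_n + h/2, y_n + (h/2)·k2); k4 = f(x_n + h, y_n + h·k3); y_{n+1} = y_n + (h/6)·(k1 + 2k2 + 2k3 + k4).
x=-0.700000, y=0.000000:
  k1 = f(-0.700000, 0.000000) = 1.621465
  k2 = f(-0.580000, 0.194576) = 1.578725
  k3 = f(-0.580000, 0.189447) = 1.583854
  k4 = f(-0.460000, 0.380125) = 1.519506
  y ← 0.000000 + (0.24/6)·(k1 + 2k2 + 2k3 + k4) = 0.378645
x=-0.460000, y=0.378645:
  k1 = f(-0.460000, 0.378645) = 1.520986
  k2 = f(-0.340000, 0.561164) = 1.437476
  k3 = f(-0.340000, 0.551142) = 1.447498
  k4 = f(-0.220000, 0.726045) = 1.342858
  y ← 0.378645 + (0.24/6)·(k1 + 2k2 + 2k3 + k4) = 0.723997
y(-0.22) ≈ 0.7240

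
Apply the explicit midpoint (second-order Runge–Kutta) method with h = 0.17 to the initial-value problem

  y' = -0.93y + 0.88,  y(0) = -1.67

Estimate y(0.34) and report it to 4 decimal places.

-0.9636

Midpoint: k1 = f(t_n, y_n); k2 = f(t_n + h/2, y_n + (h/2)·k1); y_{n+1} = y_n + h·k2.
t=0.000000, y=-1.670000:
  k1 = f(0.000000, -1.670000) = 2.433100
  k2 = f(0.085000, -1.463186) = 2.240763
  y ← -1.670000 + 0.17·2.240763 = -1.289070
t=0.170000, y=-1.289070:
  k1 = f(0.170000, -1.289070) = 2.078835
  k2 = f(0.255000, -1.112369) = 1.914503
  y ← -1.289070 + 0.17·1.914503 = -0.963605
y(0.34) ≈ -0.9636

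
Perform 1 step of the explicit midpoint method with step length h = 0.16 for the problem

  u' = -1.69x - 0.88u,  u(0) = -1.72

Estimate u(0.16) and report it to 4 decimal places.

Midpoint: k1 = f(x_n, u_n); k2 = f(x_n + h/2, u_n + (h/2)·k1); u_{n+1} = u_n + h·k2.
x=0.000000, u=-1.720000:
  k1 = f(0.000000, -1.720000) = 1.513600
  k2 = f(0.080000, -1.598912) = 1.271843
  u ← -1.720000 + 0.16·1.271843 = -1.516505
u(0.16) ≈ -1.5165

-1.5165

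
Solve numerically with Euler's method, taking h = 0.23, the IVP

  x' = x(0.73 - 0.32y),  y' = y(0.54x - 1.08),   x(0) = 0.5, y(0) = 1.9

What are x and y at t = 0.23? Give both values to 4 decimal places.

Euler on (x,y): x_{n+1} = x_n + h·x', y_{n+1} = y_n + h·y'.
0.000000: (0.500000, 1.900000); f=(0.061000, -1.539000) → (0.514030, 1.546030)
(x(0.23), y(0.23)) ≈ (0.5140, 1.5460)

0.5140, 1.5460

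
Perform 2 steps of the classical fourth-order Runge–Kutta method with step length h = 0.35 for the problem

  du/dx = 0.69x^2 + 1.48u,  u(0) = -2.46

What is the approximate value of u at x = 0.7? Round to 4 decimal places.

-6.8249

RK4: k1 = f(x_n, u_n); k2 = f(x_n + h/2, u_n + (h/2)·k1); k3 = f(x_n + h/2, u_n + (h/2)·k2); k4 = f(x_n + h, u_n + h·k3); u_{n+1} = u_n + (h/6)·(k1 + 2k2 + 2k3 + k4).
x=0.000000, u=-2.460000:
  k1 = f(0.000000, -2.460000) = -3.640800
  k2 = f(0.175000, -3.097140) = -4.562636
  k3 = f(0.175000, -3.258461) = -4.801391
  k4 = f(0.350000, -4.140487) = -6.043396
  u ← -2.460000 + (0.35/6)·(k1 + 2k2 + 2k3 + k4) = -4.117381
x=0.350000, u=-4.117381:
  k1 = f(0.350000, -4.117381) = -6.009199
  k2 = f(0.525000, -5.168991) = -7.459926
  k3 = f(0.525000, -5.422868) = -7.835664
  k4 = f(0.700000, -6.859864) = -9.814498
  u ← -4.117381 + (0.35/6)·(k1 + 2k2 + 2k3 + k4) = -6.824916
u(0.7) ≈ -6.8249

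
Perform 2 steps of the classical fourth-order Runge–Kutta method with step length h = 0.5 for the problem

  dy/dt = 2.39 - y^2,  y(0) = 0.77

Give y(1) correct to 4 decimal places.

1.4847

RK4: k1 = f(t_n, y_n); k2 = f(t_n + h/2, y_n + (h/2)·k1); k3 = f(t_n + h/2, y_n + (h/2)·k2); k4 = f(t_n + h, y_n + h·k3); y_{n+1} = y_n + (h/6)·(k1 + 2k2 + 2k3 + k4).
t=0.000000, y=0.770000:
  k1 = f(0.000000, 0.770000) = 1.797100
  k2 = f(0.250000, 1.219275) = 0.903368
  k3 = f(0.250000, 0.995842) = 1.398298
  k4 = f(0.500000, 1.469149) = 0.231601
  y ← 0.770000 + (0.5/6)·(k1 + 2k2 + 2k3 + k4) = 1.322670
t=0.500000, y=1.322670:
  k1 = f(0.500000, 1.322670) = 0.640545
  k2 = f(0.750000, 1.482806) = 0.191287
  k3 = f(0.750000, 1.370491) = 0.511754
  k4 = f(1.000000, 1.578546) = -0.101809
  y ← 1.322670 + (0.5/6)·(k1 + 2k2 + 2k3 + k4) = 1.484738
y(1) ≈ 1.4847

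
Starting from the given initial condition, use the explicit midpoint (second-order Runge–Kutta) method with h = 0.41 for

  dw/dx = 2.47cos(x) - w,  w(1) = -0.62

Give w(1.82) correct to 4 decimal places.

Midpoint: k1 = f(x_n, w_n); k2 = f(x_n + h/2, w_n + (h/2)·k1); w_{n+1} = w_n + h·k2.
x=1.000000, w=-0.620000:
  k1 = f(1.000000, -0.620000) = 1.954547
  k2 = f(1.205000, -0.219318) = 1.102820
  w ← -0.620000 + 0.41·1.102820 = -0.167844
x=1.410000, w=-0.167844:
  k1 = f(1.410000, -0.167844) = 0.563302
  k2 = f(1.615000, -0.052367) = -0.056780
  w ← -0.167844 + 0.41·(-0.056780) = -0.191124
w(1.82) ≈ -0.1911

-0.1911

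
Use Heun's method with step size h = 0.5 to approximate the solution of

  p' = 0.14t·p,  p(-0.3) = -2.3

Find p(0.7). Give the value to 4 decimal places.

Heun: k1 = f(t_n, p_n); k2 = f(t_n + h, p_n + h·k1); p_{n+1} = p_n + (h/2)·(k1 + k2).
t=-0.300000, p=-2.300000:
  k1 = f(-0.300000, -2.300000) = 0.096600
  k2 = f(0.200000, -2.251700) = -0.063048
  p ← -2.300000 + (0.5/2)·(0.096600 + (-0.063048)) = -2.291612
t=0.200000, p=-2.291612:
  k1 = f(0.200000, -2.291612) = -0.064165
  k2 = f(0.700000, -2.323694) = -0.227722
  p ← -2.291612 + (0.5/2)·(-0.064165 + (-0.227722)) = -2.364584
p(0.7) ≈ -2.3646

-2.3646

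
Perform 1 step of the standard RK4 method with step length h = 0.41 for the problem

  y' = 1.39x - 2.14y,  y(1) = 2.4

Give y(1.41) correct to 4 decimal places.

RK4: k1 = f(x_n, y_n); k2 = f(x_n + h/2, y_n + (h/2)·k1); k3 = f(x_n + h/2, y_n + (h/2)·k2); k4 = f(x_n + h, y_n + h·k3); y_{n+1} = y_n + (h/6)·(k1 + 2k2 + 2k3 + k4).
x=1.000000, y=2.400000:
  k1 = f(1.000000, 2.400000) = -3.746000
  k2 = f(1.205000, 1.632070) = -1.817680
  k3 = f(1.205000, 2.027376) = -2.663634
  k4 = f(1.410000, 1.307910) = -0.839028
  y ← 2.400000 + (0.41/6)·(k1 + 2k2 + 2k3 + k4) = 1.474244
y(1.41) ≈ 1.4742

1.4742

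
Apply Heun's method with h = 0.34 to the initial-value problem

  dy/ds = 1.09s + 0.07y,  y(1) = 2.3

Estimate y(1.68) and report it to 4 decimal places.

3.4262

Heun: k1 = f(s_n, y_n); k2 = f(s_n + h, y_n + h·k1); y_{n+1} = y_n + (h/2)·(k1 + k2).
s=1.000000, y=2.300000:
  k1 = f(1.000000, 2.300000) = 1.251000
  k2 = f(1.340000, 2.725340) = 1.651374
  y ← 2.300000 + (0.34/2)·(1.251000 + 1.651374) = 2.793404
s=1.340000, y=2.793404:
  k1 = f(1.340000, 2.793404) = 1.656138
  k2 = f(1.680000, 3.356491) = 2.066154
  y ← 2.793404 + (0.34/2)·(1.656138 + 2.066154) = 3.426193
y(1.68) ≈ 3.4262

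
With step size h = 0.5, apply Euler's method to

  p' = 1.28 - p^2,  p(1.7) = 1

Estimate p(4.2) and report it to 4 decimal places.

Euler: p_{n+1} = p_n + h·f(t_n, p_n).
t=1.700000, p=1.000000: f=0.280000 → p ← 1.000000 + 0.5·0.280000 = 1.140000
t=2.200000, p=1.140000: f=-0.019600 → p ← 1.140000 + 0.5·(-0.019600) = 1.130200
t=2.700000, p=1.130200: f=0.002648 → p ← 1.130200 + 0.5·0.002648 = 1.131524
t=3.200000, p=1.131524: f=-0.000347 → p ← 1.131524 + 0.5·(-0.000347) = 1.131351
t=3.700000, p=1.131351: f=0.000046 → p ← 1.131351 + 0.5·0.000046 = 1.131373
p(4.2) ≈ 1.1314

1.1314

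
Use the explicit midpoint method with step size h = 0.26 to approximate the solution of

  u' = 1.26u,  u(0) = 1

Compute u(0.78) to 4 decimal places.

Midpoint: k1 = f(s_n, u_n); k2 = f(s_n + h/2, u_n + (h/2)·k1); u_{n+1} = u_n + h·k2.
s=0.000000, u=1.000000:
  k1 = f(0.000000, 1.000000) = 1.260000
  k2 = f(0.130000, 1.163800) = 1.466388
  u ← 1.000000 + 0.26·1.466388 = 1.381261
s=0.260000, u=1.381261:
  k1 = f(0.260000, 1.381261) = 1.740389
  k2 = f(0.390000, 1.607511) = 2.025464
  u ← 1.381261 + 0.26·2.025464 = 1.907882
s=0.520000, u=1.907882:
  k1 = f(0.520000, 1.907882) = 2.403931
  k2 = f(0.650000, 2.220393) = 2.797695
  u ← 1.907882 + 0.26·2.797695 = 2.635282
u(0.78) ≈ 2.6353

2.6353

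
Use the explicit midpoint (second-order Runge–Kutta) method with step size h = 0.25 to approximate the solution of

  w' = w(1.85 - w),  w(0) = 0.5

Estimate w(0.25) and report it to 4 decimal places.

Midpoint: k1 = f(x_n, w_n); k2 = f(x_n + h/2, w_n + (h/2)·k1); w_{n+1} = w_n + h·k2.
x=0.000000, w=0.500000:
  k1 = f(0.000000, 0.500000) = 0.675000
  k2 = f(0.125000, 0.584375) = 0.739600
  w ← 0.500000 + 0.25·0.739600 = 0.684900
w(0.25) ≈ 0.6849

0.6849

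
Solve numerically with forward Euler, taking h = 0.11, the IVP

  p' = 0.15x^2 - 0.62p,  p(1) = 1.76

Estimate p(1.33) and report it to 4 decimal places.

1.4817

Euler: p_{n+1} = p_n + h·f(x_n, p_n).
x=1.000000, p=1.760000: f=-0.941200 → p ← 1.760000 + 0.11·(-0.941200) = 1.656468
x=1.110000, p=1.656468: f=-0.842195 → p ← 1.656468 + 0.11·(-0.842195) = 1.563827
x=1.220000, p=1.563827: f=-0.746312 → p ← 1.563827 + 0.11·(-0.746312) = 1.481732
p(1.33) ≈ 1.4817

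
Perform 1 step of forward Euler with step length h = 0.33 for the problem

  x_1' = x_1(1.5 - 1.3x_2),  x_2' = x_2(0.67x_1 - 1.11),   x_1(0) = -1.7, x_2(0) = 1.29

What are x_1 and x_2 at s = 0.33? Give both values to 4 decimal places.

Euler on (x_1,x_2): x_1_{n+1} = x_1_n + h·x_1', x_2_{n+1} = x_2_n + h·x_2'.
0.000000: (-1.700000, 1.290000); f=(0.300900, -2.901210) → (-1.600703, 0.332601)
(x_1(0.33), x_2(0.33)) ≈ (-1.6007, 0.3326)

-1.6007, 0.3326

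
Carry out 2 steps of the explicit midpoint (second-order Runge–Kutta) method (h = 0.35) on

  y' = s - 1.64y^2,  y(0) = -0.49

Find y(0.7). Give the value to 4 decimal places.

-0.6690

Midpoint: k1 = f(s_n, y_n); k2 = f(s_n + h/2, y_n + (h/2)·k1); y_{n+1} = y_n + h·k2.
s=0.000000, y=-0.490000:
  k1 = f(0.000000, -0.490000) = -0.393764
  k2 = f(0.175000, -0.558909) = -0.337301
  y ← -0.490000 + 0.35·(-0.337301) = -0.608056
s=0.350000, y=-0.608056:
  k1 = f(0.350000, -0.608056) = -0.256360
  k2 = f(0.525000, -0.652918) = -0.174136
  y ← -0.608056 + 0.35·(-0.174136) = -0.669003
y(0.7) ≈ -0.6690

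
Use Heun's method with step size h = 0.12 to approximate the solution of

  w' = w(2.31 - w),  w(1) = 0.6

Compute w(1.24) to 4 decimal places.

Heun: k1 = f(t_n, w_n); k2 = f(t_n + h, w_n + h·k1); w_{n+1} = w_n + (h/2)·(k1 + k2).
t=1.000000, w=0.600000:
  k1 = f(1.000000, 0.600000) = 1.026000
  k2 = f(1.120000, 0.723120) = 1.147505
  w ← 0.600000 + (0.12/2)·(1.026000 + 1.147505) = 0.730410
t=1.120000, w=0.730410:
  k1 = f(1.120000, 0.730410) = 1.153749
  k2 = f(1.240000, 0.868860) = 1.252149
  w ← 0.730410 + (0.12/2)·(1.153749 + 1.252149) = 0.874764
w(1.24) ≈ 0.8748

0.8748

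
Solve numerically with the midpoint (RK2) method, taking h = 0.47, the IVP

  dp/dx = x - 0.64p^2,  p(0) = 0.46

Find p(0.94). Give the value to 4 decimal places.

Midpoint: k1 = f(x_n, p_n); k2 = f(x_n + h/2, p_n + (h/2)·k1); p_{n+1} = p_n + h·k2.
x=0.000000, p=0.460000:
  k1 = f(0.000000, 0.460000) = -0.135424
  k2 = f(0.235000, 0.428175) = 0.117666
  p ← 0.460000 + 0.47·0.117666 = 0.515303
x=0.470000, p=0.515303:
  k1 = f(0.470000, 0.515303) = 0.300056
  k2 = f(0.705000, 0.585816) = 0.485364
  p ← 0.515303 + 0.47·0.485364 = 0.743424
p(0.94) ≈ 0.7434

0.7434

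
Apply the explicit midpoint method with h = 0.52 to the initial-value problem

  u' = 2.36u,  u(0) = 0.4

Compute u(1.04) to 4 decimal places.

3.5527

Midpoint: k1 = f(s_n, u_n); k2 = f(s_n + h/2, u_n + (h/2)·k1); u_{n+1} = u_n + h·k2.
s=0.000000, u=0.400000:
  k1 = f(0.000000, 0.400000) = 0.944000
  k2 = f(0.260000, 0.645440) = 1.523238
  u ← 0.400000 + 0.52·1.523238 = 1.192084
s=0.520000, u=1.192084:
  k1 = f(0.520000, 1.192084) = 2.813318
  k2 = f(0.780000, 1.923547) = 4.539570
  u ← 1.192084 + 0.52·4.539570 = 3.552660
u(1.04) ≈ 3.5527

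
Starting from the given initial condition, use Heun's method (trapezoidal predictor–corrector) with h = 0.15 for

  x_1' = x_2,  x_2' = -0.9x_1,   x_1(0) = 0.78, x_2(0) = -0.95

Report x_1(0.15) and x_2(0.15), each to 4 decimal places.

0.6296, -1.0457

Heun on (x_1,x_2): k1 = f(s_n, state_n); k2 = f(s_n + h, state_n + h·k1); state_{n+1} = state_n + (h/2)·(k1 + k2).
0.000000: (0.780000, -0.950000)
  k1 = (-0.950000, -0.702000)
  predictor → (0.637500, -1.055300)
  k2 = (-1.055300, -0.573750)
  → (0.629603, -1.045681)
(x_1(0.15), x_2(0.15)) ≈ (0.6296, -1.0457)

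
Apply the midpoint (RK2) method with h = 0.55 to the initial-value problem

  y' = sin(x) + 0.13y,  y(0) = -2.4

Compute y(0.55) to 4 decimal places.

-2.4284

Midpoint: k1 = f(x_n, y_n); k2 = f(x_n + h/2, y_n + (h/2)·k1); y_{n+1} = y_n + h·k2.
x=0.000000, y=-2.400000:
  k1 = f(0.000000, -2.400000) = -0.312000
  k2 = f(0.275000, -2.485800) = -0.051607
  y ← -2.400000 + 0.55·(-0.051607) = -2.428384
y(0.55) ≈ -2.4284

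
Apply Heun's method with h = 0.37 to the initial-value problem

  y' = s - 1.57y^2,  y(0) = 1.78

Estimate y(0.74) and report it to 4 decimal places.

0.7902

Heun: k1 = f(s_n, y_n); k2 = f(s_n + h, y_n + h·k1); y_{n+1} = y_n + (h/2)·(k1 + k2).
s=0.000000, y=1.780000:
  k1 = f(0.000000, 1.780000) = -4.974388
  k2 = f(0.370000, -0.060524) = 0.364249
  y ← 1.780000 + (0.37/2)·(-4.974388 + 0.364249) = 0.927124
s=0.370000, y=0.927124:
  k1 = f(0.370000, 0.927124) = -0.979508
  k2 = f(0.740000, 0.564706) = 0.239338
  y ← 0.927124 + (0.37/2)·(-0.979508 + 0.239338) = 0.790193
y(0.74) ≈ 0.7902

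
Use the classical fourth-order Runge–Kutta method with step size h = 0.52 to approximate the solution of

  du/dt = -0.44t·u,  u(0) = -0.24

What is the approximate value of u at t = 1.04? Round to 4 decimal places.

-0.1892

RK4: k1 = f(t_n, u_n); k2 = f(t_n + h/2, u_n + (h/2)·k1); k3 = f(t_n + h/2, u_n + (h/2)·k2); k4 = f(t_n + h, u_n + h·k3); u_{n+1} = u_n + (h/6)·(k1 + 2k2 + 2k3 + k4).
t=0.000000, u=-0.240000:
  k1 = f(0.000000, -0.240000) = 0.000000
  k2 = f(0.260000, -0.240000) = 0.027456
  k3 = f(0.260000, -0.232861) = 0.026639
  k4 = f(0.520000, -0.226148) = 0.051743
  u ← -0.240000 + (0.52/6)·(k1 + 2k2 + 2k3 + k4) = -0.226139
t=0.520000, u=-0.226139:
  k1 = f(0.520000, -0.226139) = 0.051741
  k2 = f(0.780000, -0.212687) = 0.072994
  k3 = f(0.780000, -0.207161) = 0.071098
  k4 = f(1.040000, -0.189168) = 0.086563
  u ← -0.226139 + (0.52/6)·(k1 + 2k2 + 2k3 + k4) = -0.189177
u(1.04) ≈ -0.1892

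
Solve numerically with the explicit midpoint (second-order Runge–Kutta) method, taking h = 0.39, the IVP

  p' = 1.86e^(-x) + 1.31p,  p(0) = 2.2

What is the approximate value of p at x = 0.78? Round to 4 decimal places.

Midpoint: k1 = f(x_n, p_n); k2 = f(x_n + h/2, p_n + (h/2)·k1); p_{n+1} = p_n + h·k2.
x=0.000000, p=2.200000:
  k1 = f(0.000000, 2.200000) = 4.742000
  k2 = f(0.195000, 3.124690) = 5.623816
  p ← 2.200000 + 0.39·5.623816 = 4.393288
x=0.390000, p=4.393288:
  k1 = f(0.390000, 4.393288) = 7.014534
  k2 = f(0.585000, 5.761122) = 8.583287
  p ← 4.393288 + 0.39·8.583287 = 7.740770
p(0.78) ≈ 7.7408

7.7408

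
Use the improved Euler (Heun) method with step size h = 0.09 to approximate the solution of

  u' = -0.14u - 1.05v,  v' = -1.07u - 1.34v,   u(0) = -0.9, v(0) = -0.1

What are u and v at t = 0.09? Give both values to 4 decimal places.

-0.8840, -0.0082

Heun on (u,v): k1 = f(t_n, state_n); k2 = f(t_n + h, state_n + h·k1); state_{n+1} = state_n + (h/2)·(k1 + k2).
0.000000: (-0.900000, -0.100000)
  k1 = (0.231000, 1.097000)
  predictor → (-0.879210, -0.001270)
  k2 = (0.124423, 0.942457)
  → (-0.884006, -0.008224)
(u(0.09), v(0.09)) ≈ (-0.8840, -0.0082)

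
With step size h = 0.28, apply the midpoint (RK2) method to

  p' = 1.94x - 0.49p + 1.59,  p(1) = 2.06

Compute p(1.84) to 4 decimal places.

4.3979

Midpoint: k1 = f(x_n, p_n); k2 = f(x_n + h/2, p_n + (h/2)·k1); p_{n+1} = p_n + h·k2.
x=1.000000, p=2.060000:
  k1 = f(1.000000, 2.060000) = 2.520600
  k2 = f(1.140000, 2.412884) = 2.619287
  p ← 2.060000 + 0.28·2.619287 = 2.793400
x=1.280000, p=2.793400:
  k1 = f(1.280000, 2.793400) = 2.704434
  k2 = f(1.420000, 3.172021) = 2.790510
  p ← 2.793400 + 0.28·2.790510 = 3.574743
x=1.560000, p=3.574743:
  k1 = f(1.560000, 3.574743) = 2.864776
  k2 = f(1.700000, 3.975812) = 2.939852
  p ← 3.574743 + 0.28·2.939852 = 4.397902
p(1.84) ≈ 4.3979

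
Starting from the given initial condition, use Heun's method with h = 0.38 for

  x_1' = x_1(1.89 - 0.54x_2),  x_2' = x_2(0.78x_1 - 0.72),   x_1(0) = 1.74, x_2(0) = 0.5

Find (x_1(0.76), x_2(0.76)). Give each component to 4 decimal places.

5.1314, 1.6790

Heun on (x_1,x_2): k1 = f(t_n, state_n); k2 = f(t_n + h, state_n + h·k1); state_{n+1} = state_n + (h/2)·(k1 + k2).
0.000000: (1.740000, 0.500000)
  k1 = (2.818800, 0.318600)
  predictor → (2.811144, 0.621068)
  k2 = (4.370270, 0.914642)
  → (3.105923, 0.734316)
0.380000: (3.105923, 0.734316)
  k1 = (4.638601, 1.250261)
  predictor → (4.868592, 1.209415)
  k2 = (6.022038, 3.721977)
  → (5.131445, 1.679041)
(x_1(0.76), x_2(0.76)) ≈ (5.1314, 1.6790)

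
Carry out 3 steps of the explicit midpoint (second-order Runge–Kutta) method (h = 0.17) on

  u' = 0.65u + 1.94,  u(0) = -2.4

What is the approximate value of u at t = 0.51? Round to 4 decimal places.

Midpoint: k1 = f(t_n, u_n); k2 = f(t_n + h/2, u_n + (h/2)·k1); u_{n+1} = u_n + h·k2.
t=0.000000, u=-2.400000:
  k1 = f(0.000000, -2.400000) = 0.380000
  k2 = f(0.085000, -2.367700) = 0.400995
  u ← -2.400000 + 0.17·0.400995 = -2.331831
t=0.170000, u=-2.331831:
  k1 = f(0.170000, -2.331831) = 0.424310
  k2 = f(0.255000, -2.295765) = 0.447753
  u ← -2.331831 + 0.17·0.447753 = -2.255713
t=0.340000, u=-2.255713:
  k1 = f(0.340000, -2.255713) = 0.473787
  k2 = f(0.425000, -2.215441) = 0.499963
  u ← -2.255713 + 0.17·0.499963 = -2.170719
u(0.51) ≈ -2.1707

-2.1707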